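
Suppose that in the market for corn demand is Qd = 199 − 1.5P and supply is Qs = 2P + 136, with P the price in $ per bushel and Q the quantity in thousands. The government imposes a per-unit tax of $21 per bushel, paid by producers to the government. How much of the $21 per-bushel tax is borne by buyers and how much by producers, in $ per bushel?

Buyers bear $12 per bushel; producers bear $9 per bushel.

Without the tax, 199 − 1.5P = 2P + 136 gives 3.5P = 63, so P* = $18 and Q* = 172.
With the tax collected from producers, supply shifts: Qs = 2(P − 21) + 136.
New equilibrium: buyers pay $30, producers receive $9, Q = 154. (Wedge: Pb − Ps = 21.)
Burden on buyers: $12; on producers: $9. (They sum to $21.)
The less price-elastic side of the market bears the larger share of a per-unit tax.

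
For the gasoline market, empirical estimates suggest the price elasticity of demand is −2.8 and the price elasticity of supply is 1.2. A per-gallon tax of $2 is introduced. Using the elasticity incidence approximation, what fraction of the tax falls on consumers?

Consumers' share ≈ 0.3.

Incidence ratio: consumers' share ≈ εs / (εs + |εd|) = 1.2 / (1.2 + 2.8) = 0.3.
Supply is the less elastic side, so consumers bear the smaller share.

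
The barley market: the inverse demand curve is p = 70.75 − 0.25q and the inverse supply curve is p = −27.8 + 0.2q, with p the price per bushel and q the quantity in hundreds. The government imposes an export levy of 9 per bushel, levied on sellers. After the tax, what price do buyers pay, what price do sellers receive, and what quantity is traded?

Rewrite in direct form: qd = 283 − 4p and qs = 5p + 139.
Before the tax: set 283 − 4p = 5p + 139 → p* = 16, q* = 219.
With the tax collected from sellers, supply shifts: qs = 5(p − 9) + 139.
New equilibrium: buyers pay 21, sellers receive 12, q = 199. (Wedge: pb − ps = 9.)
The less price-elastic side of the market bears the larger share of a per-unit tax.

Buyers pay 21; sellers receive 12; quantity = 199.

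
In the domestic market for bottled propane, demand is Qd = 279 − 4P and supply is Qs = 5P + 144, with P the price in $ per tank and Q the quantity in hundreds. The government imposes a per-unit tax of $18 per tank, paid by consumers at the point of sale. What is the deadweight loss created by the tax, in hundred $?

Without the tax, 279 − 4P = 5P + 144 gives 9P = 135, so P* = $15 and Q* = 219.
With the tax collected from consumers, demand (in seller-price terms) shifts: Qd = 279 − 4(P + 18).
New equilibrium: consumers pay $25, suppliers receive $7, Q = 179. (Wedge: Pb − Ps = 18.)
Quantity falls by |ΔQ| = |219 − 179| = 40.
DWL = ½ · t · |ΔQ| = ½ · 18 · 40 = $360.

Deadweight loss = $360 hundred.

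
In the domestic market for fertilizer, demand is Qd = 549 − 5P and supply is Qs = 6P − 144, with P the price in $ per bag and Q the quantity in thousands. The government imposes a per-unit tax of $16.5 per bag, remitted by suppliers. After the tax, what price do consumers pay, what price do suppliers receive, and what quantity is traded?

Consumers pay $72; suppliers receive $55.5; quantity = 189.

Before the tax: set 549 − 5P = 6P − 144 → P* = $63, Q* = 234.
With the tax collected from suppliers, supply shifts: Qs = 6(P − 16.5) − 144.
Solving gives Q = 189 with consumers paying $72 and suppliers receiving $55.5 (the $16.5 wedge).
The less price-elastic side of the market bears the larger share of a per-unit tax.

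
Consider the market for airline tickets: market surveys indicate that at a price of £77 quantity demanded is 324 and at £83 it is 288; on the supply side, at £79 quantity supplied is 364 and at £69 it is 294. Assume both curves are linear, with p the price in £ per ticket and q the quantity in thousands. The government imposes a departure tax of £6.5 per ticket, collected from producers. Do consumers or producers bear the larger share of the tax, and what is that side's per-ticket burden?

Demand slope: (288 − 324)/(83 − 77) = -6, so qd = 786 − 6p.
Supply slope: (294 − 364)/(69 − 79) = 7, so qs = 7p − 189.
Before the tax: set 786 − 6p = 7p − 189 → p* = £75, q* = 336.
With the tax collected from producers, supply shifts: qs = 7(p − 6.5) − 189.
New equilibrium: consumers pay £78.5, producers receive £72, q = 315. (Wedge: pb − ps = 6.5.)
Per-ticket burden: consumers £3.5, producers £3.
Consumers take the larger share because demand is less price-elastic here (demand slope 6 vs supply slope 7).
The less price-elastic side of the market bears the larger share of a per-unit tax.

Consumers bear the larger share: £3.5 per ticket.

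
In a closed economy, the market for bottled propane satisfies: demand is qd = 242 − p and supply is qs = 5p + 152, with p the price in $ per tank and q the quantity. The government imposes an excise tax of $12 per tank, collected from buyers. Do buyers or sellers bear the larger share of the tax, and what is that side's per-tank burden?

Buyers bear the larger share: $10 per tank.

Before the tax: set 242 − p = 5p + 152 → p* = $15, q* = 227.
With the tax collected from buyers, demand (in seller-price terms) shifts: qd = 242 − (p + 12).
Solving gives q = 217 with buyers paying $25 and sellers receiving $13 (the $12 wedge).
Per-tank burden: buyers $10, sellers $2.
Buyers take the larger share because demand is less price-elastic here (demand slope 1 vs supply slope 5).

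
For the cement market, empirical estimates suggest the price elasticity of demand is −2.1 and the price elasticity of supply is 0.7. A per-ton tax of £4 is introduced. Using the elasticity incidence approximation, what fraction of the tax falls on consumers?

Incidence ratio: consumers' share ≈ εs / (εs + |εd|) = 0.7 / (0.7 + 2.1) = 0.25.
Supply is the less elastic side, so consumers bear the smaller share.

Consumers' share ≈ 0.25.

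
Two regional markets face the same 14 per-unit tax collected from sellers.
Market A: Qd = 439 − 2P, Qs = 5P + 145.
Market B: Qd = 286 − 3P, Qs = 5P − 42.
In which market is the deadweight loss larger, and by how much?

Market B, by 43.75.

Market A: pre-tax P* = 42, Q* = 355; post-tax Q = 335; deadweight loss = 140.
Market B: pre-tax P* = 41, Q* = 163; post-tax Q = 136.75; deadweight loss = 183.75.
Difference: 140 vs 183.75 → market B is larger by 43.75.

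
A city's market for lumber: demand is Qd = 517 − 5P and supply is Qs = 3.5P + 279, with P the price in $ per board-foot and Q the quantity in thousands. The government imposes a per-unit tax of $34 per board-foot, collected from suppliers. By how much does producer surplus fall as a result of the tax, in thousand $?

Before the tax: set 517 − 5P = 3.5P + 279 → P* = $28, Q* = 377.
With the tax collected from suppliers, supply shifts: Qs = 3.5(P − 34) + 279.
New equilibrium: buyers pay $42, suppliers receive $8, Q = 307. (Wedge: Pb − Ps = 34.)
ΔPS is the trapezoid between Q = 307 and Q = 377 of height $20: ½ · (377 + 307) · 20 = $6840.

Producer surplus falls by $6840 thousand.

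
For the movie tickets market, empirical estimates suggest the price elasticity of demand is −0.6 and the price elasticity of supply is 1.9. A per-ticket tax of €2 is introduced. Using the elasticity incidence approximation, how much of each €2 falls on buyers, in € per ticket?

Buyers bear ≈ €1.52 per ticket.

Incidence ratio: buyers' share ≈ εs / (εs + |εd|) = 1.9 / (1.9 + 0.6) = 0.76.
So buyers bear ≈ 0.76 × €2 = €1.52; suppliers bear €0.48.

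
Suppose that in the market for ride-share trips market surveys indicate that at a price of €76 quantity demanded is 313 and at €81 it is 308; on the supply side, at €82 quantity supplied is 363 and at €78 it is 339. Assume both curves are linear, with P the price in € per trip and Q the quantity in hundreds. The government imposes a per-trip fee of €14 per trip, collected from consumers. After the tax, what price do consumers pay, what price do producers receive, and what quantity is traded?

Consumers pay €86; producers receive €72; quantity = 303.

Demand slope: (308 − 313)/(81 − 76) = -1, so Qd = 389 − P.
Supply slope: (339 − 363)/(78 − 82) = 6, so Qs = 6P − 129.
Before the tax: set 389 − P = 6P − 129 → P* = €74, Q* = 315.
With the tax collected from consumers, demand (in seller-price terms) shifts: Qd = 389 − (P + 14).
New equilibrium: consumers pay €86, producers receive €72, Q = 303. (Wedge: Pb − Ps = 14.)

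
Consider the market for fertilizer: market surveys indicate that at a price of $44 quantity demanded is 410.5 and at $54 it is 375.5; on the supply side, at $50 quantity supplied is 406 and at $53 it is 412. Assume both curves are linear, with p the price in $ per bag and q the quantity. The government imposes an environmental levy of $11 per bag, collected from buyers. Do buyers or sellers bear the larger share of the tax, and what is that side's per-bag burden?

Sellers bear the larger share: $7 per bag.

Demand slope: (375.5 − 410.5)/(54 − 44) = -3.5, so qd = 564.5 − 3.5p.
Supply slope: (412 − 406)/(53 − 50) = 2, so qs = 2p + 306.
Before the tax: set 564.5 − 3.5p = 2p + 306 → p* = $47, q* = 400.
With the tax collected from buyers, demand (in seller-price terms) shifts: qd = 564.5 − 3.5(p + 11).
Solving gives q = 386 with buyers paying $51 and sellers receiving $40 (the $11 wedge).
Per-bag burden: buyers $4, sellers $7.
Sellers take the larger share because supply is less price-elastic here (demand slope 3.5 vs supply slope 2).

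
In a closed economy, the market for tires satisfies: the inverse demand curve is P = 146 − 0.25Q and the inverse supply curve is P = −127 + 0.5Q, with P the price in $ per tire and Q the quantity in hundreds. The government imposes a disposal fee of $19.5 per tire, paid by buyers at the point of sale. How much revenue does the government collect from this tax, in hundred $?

Rewrite in direct form: Qd = 584 − 4P and Qs = 2P + 254.
Without the tax, 584 − 4P = 2P + 254 gives 6P = 330, so P* = $55 and Q* = 364.
With the tax collected from buyers, demand (in seller-price terms) shifts: Qd = 584 − 4(P + 19.5).
New equilibrium: buyers pay $61.5, sellers receive $42, Q = 338. (Wedge: Pb − Ps = 19.5.)
Revenue = t · Q = 19.5 · 338 = $6591.

Tax revenue = $6591 hundred.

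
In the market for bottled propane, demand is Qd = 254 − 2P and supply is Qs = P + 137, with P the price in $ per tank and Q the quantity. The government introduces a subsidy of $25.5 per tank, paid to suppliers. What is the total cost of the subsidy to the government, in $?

Without the subsidy, 254 − 2P = P + 137 gives 3P = 117, so P* = $39 and Q* = 176.
With a per-unit subsidy paid to suppliers, each receives P + 25.5 per unit sold, so supply becomes Qs = (P + 25.5) + 137.
Solving gives Q = 193 with consumers paying $30.5 and suppliers receiving $56 (the $25.5 wedge).
Outlay = t · Q = 25.5 · 193 = $4921.5.

Government outlay = $4921.5.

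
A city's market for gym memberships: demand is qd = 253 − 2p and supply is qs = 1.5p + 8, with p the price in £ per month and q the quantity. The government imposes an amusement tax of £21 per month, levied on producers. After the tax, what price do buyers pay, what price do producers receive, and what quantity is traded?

Buyers pay £79; producers receive £58; quantity = 95.

Before the tax: set 253 − 2p = 1.5p + 8 → p* = £70, q* = 113.
With the tax collected from producers, supply shifts: qs = 1.5(p − 21) + 8.
Solving gives q = 95 with buyers paying £79 and producers receiving £58 (the £21 wedge).
The less price-elastic side of the market bears the larger share of a per-unit tax.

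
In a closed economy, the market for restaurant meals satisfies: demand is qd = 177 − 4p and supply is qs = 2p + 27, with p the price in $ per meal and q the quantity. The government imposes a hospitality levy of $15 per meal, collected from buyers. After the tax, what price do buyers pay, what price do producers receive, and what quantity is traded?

Buyers pay $30; producers receive $15; quantity = 57.

Before the tax: set 177 − 4p = 2p + 27 → p* = $25, q* = 77.
With the tax collected from buyers, demand (in seller-price terms) shifts: qd = 177 − 4(p + 15).
New equilibrium: buyers pay $30, producers receive $15, q = 57. (Wedge: pb − ps = 15.)
The less price-elastic side of the market bears the larger share of a per-unit tax.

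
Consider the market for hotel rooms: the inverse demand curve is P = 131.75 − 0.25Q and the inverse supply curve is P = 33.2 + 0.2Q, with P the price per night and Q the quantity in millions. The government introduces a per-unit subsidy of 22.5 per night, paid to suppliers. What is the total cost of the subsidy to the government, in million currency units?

Rewrite in direct form: Qd = 527 − 4P and Qs = 5P − 166.
Before the subsidy: set 527 − 4P = 5P − 166 → P* = 77, Q* = 219.
With a per-unit subsidy paid to suppliers, each receives P + 22.5 per unit sold, so supply becomes Qs = 5(P + 22.5) − 166.
Solving gives Q = 269 with consumers paying 64.5 and suppliers receiving 87 (the 22.5 wedge).
Outlay = t · Q = 22.5 · 269 = 6052.5.

Government outlay = 6052.5 million.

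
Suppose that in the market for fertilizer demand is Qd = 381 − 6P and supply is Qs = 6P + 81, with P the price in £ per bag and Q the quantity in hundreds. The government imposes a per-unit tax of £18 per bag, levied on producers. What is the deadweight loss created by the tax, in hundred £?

Deadweight loss = £486 hundred.

Without the tax, 381 − 6P = 6P + 81 gives 12P = 300, so P* = £25 and Q* = 231.
With the tax collected from producers, supply shifts: Qs = 6(P − 18) + 81.
Solving gives Q = 177 with consumers paying £34 and producers receiving £16 (the £18 wedge).
Quantity falls by |ΔQ| = |231 − 177| = 54.
DWL = ½ · t · |ΔQ| = ½ · 18 · 54 = £486.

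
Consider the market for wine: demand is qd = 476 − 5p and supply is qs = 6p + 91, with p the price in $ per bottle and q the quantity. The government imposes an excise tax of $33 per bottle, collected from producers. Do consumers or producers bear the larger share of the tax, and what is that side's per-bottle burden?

Before the tax: set 476 − 5p = 6p + 91 → p* = $35, q* = 301.
With the tax collected from producers, supply shifts: qs = 6(p − 33) + 91.
New equilibrium: consumers pay $53, producers receive $20, q = 211. (Wedge: pb − ps = 33.)
Per-bottle burden: consumers $18, producers $15.
Consumers take the larger share because demand is less price-elastic here (demand slope 5 vs supply slope 6).

Consumers bear the larger share: $18 per bottle.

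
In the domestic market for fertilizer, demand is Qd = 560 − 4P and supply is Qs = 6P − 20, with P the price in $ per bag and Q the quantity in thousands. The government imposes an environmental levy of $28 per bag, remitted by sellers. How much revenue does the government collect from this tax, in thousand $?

Tax revenue = $7302.4 thousand.

Without the tax, 560 − 4P = 6P − 20 gives 10P = 580, so P* = $58 and Q* = 328.
With the tax collected from sellers, supply shifts: Qs = 6(P − 28) − 20.
Solving gives Q = 260.8 with buyers paying $74.8 and sellers receiving $46.8 (the $28 wedge).
Revenue = t · Q = 28 · 260.8 = $7302.4.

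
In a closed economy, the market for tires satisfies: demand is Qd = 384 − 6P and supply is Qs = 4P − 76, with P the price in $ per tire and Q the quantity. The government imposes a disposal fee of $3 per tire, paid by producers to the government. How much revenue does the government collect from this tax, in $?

Before the tax: set 384 − 6P = 4P − 76 → P* = $46, Q* = 108.
With the tax collected from producers, supply shifts: Qs = 4(P − 3) − 76.
New equilibrium: buyers pay $47.2, producers receive $44.2, Q = 100.8. (Wedge: Pb − Ps = 3.)
Revenue = t · Q = 3 · 100.8 = $302.4.

Tax revenue = $302.4.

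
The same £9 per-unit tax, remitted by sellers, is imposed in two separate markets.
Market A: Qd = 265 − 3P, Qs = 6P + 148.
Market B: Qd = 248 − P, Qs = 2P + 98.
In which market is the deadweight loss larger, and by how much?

Market A: pre-tax P* = £13, Q* = 226; post-tax Q = 208; deadweight loss = £81.
Market B: pre-tax P* = £50, Q* = 198; post-tax Q = 192; deadweight loss = £27.
Difference: £81 vs £27 → market A is larger by £54.

Market A, by £54.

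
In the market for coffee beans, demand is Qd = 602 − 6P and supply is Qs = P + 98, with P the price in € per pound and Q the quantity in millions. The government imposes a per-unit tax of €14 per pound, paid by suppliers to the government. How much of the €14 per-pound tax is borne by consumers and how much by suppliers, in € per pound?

Without the tax, 602 − 6P = P + 98 gives 7P = 504, so P* = €72 and Q* = 170.
With the tax collected from suppliers, supply shifts: Qs = (P − 14) + 98.
Solving gives Q = 158 with consumers paying €74 and suppliers receiving €60 (the €14 wedge).
Burden on consumers: €2; on suppliers: €12. (They sum to €14.)
The less price-elastic side of the market bears the larger share of a per-unit tax.

Consumers bear €2 per pound; suppliers bear €12 per pound.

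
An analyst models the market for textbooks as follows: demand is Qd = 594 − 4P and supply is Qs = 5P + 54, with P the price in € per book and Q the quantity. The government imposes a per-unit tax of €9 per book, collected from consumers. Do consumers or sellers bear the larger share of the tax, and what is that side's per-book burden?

Consumers bear the larger share: €5 per book.

Before the tax: set 594 − 4P = 5P + 54 → P* = €60, Q* = 354.
With the tax collected from consumers, demand (in seller-price terms) shifts: Qd = 594 − 4(P + 9).
New equilibrium: consumers pay €65, sellers receive €56, Q = 334. (Wedge: Pb − Ps = 9.)
Per-book burden: consumers €5, sellers €4.
Consumers take the larger share because demand is less price-elastic here (demand slope 4 vs supply slope 5).
The less price-elastic side of the market bears the larger share of a per-unit tax.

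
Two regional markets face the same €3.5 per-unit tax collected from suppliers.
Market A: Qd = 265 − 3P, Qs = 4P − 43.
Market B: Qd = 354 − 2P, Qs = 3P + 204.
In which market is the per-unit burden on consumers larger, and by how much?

Market B, by €0.1.

Market A: pre-tax P* = €44, Q* = 133; post-tax Q = 127; per-unit burden on consumers = €2.
Market B: pre-tax P* = €30, Q* = 294; post-tax Q = 289.8; per-unit burden on consumers = €2.1.
Difference: €2 vs €2.1 → market B is larger by €0.1.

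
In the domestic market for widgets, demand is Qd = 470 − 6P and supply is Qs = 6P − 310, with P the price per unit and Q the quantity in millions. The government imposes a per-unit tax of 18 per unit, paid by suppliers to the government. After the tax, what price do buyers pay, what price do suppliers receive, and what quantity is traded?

Buyers pay 74; suppliers receive 56; quantity = 26.

Before the tax: set 470 − 6P = 6P − 310 → P* = 65, Q* = 80.
With the tax collected from suppliers, supply shifts: Qs = 6(P − 18) − 310.
New equilibrium: buyers pay 74, suppliers receive 56, Q = 26. (Wedge: Pb − Ps = 18.)
The less price-elastic side of the market bears the larger share of a per-unit tax.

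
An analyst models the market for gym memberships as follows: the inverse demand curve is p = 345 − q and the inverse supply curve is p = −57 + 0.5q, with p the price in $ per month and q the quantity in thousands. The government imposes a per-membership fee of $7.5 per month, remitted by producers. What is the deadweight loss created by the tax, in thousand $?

Rewrite in direct form: qd = 345 − p and qs = 2p + 114.
Before the tax: set 345 − p = 2p + 114 → p* = $77, q* = 268.
With the tax collected from producers, supply shifts: qs = 2(p − 7.5) + 114.
New equilibrium: buyers pay $82, producers receive $74.5, q = 263. (Wedge: pb − ps = 7.5.)
Quantity falls by |ΔQ| = |268 − 263| = 5.
DWL = ½ · t · |ΔQ| = ½ · 7.5 · 5 = $18.75.

Deadweight loss = $18.75 thousand.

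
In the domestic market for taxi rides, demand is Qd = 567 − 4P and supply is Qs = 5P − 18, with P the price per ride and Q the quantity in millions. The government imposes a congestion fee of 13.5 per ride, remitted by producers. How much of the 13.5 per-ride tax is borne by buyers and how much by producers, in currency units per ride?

Before the tax: set 567 − 4P = 5P − 18 → P* = 65, Q* = 307.
With the tax collected from producers, supply shifts: Qs = 5(P − 13.5) − 18.
New equilibrium: buyers pay 72.5, producers receive 59, Q = 277. (Wedge: Pb − Ps = 13.5.)
Burden on buyers: 7.5; on producers: 6. (They sum to 13.5.)
The less price-elastic side of the market bears the larger share of a per-unit tax.

Buyers bear 7.5 per ride; producers bear 6 per ride.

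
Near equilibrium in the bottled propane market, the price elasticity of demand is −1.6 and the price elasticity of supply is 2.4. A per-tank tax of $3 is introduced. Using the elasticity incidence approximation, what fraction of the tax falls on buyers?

Buyers' share ≈ 0.6.

Incidence ratio: buyers' share ≈ εs / (εs + |εd|) = 2.4 / (2.4 + 1.6) = 0.6.
Supply is the more elastic side, so buyers bear the larger share.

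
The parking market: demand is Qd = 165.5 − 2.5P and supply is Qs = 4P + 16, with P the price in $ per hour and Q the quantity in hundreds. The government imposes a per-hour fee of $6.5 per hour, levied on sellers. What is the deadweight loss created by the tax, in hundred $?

Before the tax: set 165.5 − 2.5P = 4P + 16 → P* = $23, Q* = 108.
With the tax collected from sellers, supply shifts: Qs = 4(P − 6.5) + 16.
New equilibrium: buyers pay $27, sellers receive $20.5, Q = 98. (Wedge: Pb − Ps = 6.5.)
Quantity falls by |ΔQ| = |108 − 98| = 10.
DWL = ½ · t · |ΔQ| = ½ · 6.5 · 10 = $32.5.

Deadweight loss = $32.5 hundred.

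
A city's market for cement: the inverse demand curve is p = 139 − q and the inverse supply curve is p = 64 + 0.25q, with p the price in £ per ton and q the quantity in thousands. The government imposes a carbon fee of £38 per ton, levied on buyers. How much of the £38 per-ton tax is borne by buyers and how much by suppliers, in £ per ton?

Buyers bear £30.4 per ton; suppliers bear £7.6 per ton.

Rewrite in direct form: qd = 139 − p and qs = 4p − 256.
Before the tax: set 139 − p = 4p − 256 → p* = £79, q* = 60.
With the tax collected from buyers, demand (in seller-price terms) shifts: qd = 139 − (p + 38).
New equilibrium: buyers pay £109.4, suppliers receive £71.4, q = 29.6. (Wedge: pb − ps = 38.)
Burden on buyers: £30.4; on suppliers: £7.6. (They sum to £38.)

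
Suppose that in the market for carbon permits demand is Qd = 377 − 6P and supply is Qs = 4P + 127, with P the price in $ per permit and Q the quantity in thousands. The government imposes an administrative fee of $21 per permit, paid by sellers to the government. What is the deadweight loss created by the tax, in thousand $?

Without the tax, 377 − 6P = 4P + 127 gives 10P = 250, so P* = $25 and Q* = 227.
With the tax collected from sellers, supply shifts: Qs = 4(P − 21) + 127.
New equilibrium: consumers pay $33.4, sellers receive $12.4, Q = 176.6. (Wedge: Pb − Ps = 21.)
Quantity falls by |ΔQ| = |227 − 176.6| = 50.4.
DWL = ½ · t · |ΔQ| = ½ · 21 · 50.4 = $529.2.

Deadweight loss = $529.2 thousand.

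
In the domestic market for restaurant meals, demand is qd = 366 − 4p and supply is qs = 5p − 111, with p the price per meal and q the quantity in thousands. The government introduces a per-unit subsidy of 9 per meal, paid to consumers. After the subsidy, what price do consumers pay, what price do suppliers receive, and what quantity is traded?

Consumers pay 48; suppliers receive 57; quantity = 174.

Before the subsidy: set 366 − 4p = 5p − 111 → p* = 53, q* = 154.
With a per-unit subsidy paid to consumers, each effectively pays p − 9, so demand becomes qd = 366 − 4(p − 9).
Solving gives q = 174 with consumers paying 48 and suppliers receiving 57 (the 9 wedge).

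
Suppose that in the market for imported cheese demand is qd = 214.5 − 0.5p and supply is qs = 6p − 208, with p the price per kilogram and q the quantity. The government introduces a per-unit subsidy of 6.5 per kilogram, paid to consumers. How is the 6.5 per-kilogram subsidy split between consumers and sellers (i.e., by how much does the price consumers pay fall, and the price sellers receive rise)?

Consumers gain 6 per kilogram; sellers gain 0.5 per kilogram.

Before the subsidy: set 214.5 − 0.5p = 6p − 208 → p* = 65, q* = 182.
With a per-unit subsidy paid to consumers, each effectively pays p − 6.5, so demand becomes qd = 214.5 − 0.5(p − 6.5).
Solving gives q = 185 with consumers paying 59 and sellers receiving 65.5 (the 6.5 wedge).
Gain to consumers: 6; to sellers: 0.5. (They sum to 6.5.)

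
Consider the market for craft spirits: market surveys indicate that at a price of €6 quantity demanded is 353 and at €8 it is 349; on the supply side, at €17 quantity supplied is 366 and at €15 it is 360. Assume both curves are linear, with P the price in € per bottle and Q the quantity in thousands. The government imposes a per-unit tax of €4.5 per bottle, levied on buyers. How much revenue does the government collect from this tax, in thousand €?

Demand slope: (349 − 353)/(8 − 6) = -2, so Qd = 365 − 2P.
Supply slope: (360 − 366)/(15 − 17) = 3, so Qs = 3P + 315.
Before the tax: set 365 − 2P = 3P + 315 → P* = €10, Q* = 345.
With the tax collected from buyers, demand (in seller-price terms) shifts: Qd = 365 − 2(P + 4.5).
Solving gives Q = 339.6 with buyers paying €12.7 and producers receiving €8.2 (the €4.5 wedge).
Revenue = t · Q = 4.5 · 339.6 = €1528.2.

Tax revenue = €1528.2 thousand.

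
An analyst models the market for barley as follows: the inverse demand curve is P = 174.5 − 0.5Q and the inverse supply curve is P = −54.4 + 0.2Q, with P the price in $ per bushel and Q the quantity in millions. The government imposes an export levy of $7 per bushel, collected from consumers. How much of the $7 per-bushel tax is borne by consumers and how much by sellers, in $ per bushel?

Rewrite in direct form: Qd = 349 − 2P and Qs = 5P + 272.
Without the tax, 349 − 2P = 5P + 272 gives 7P = 77, so P* = $11 and Q* = 327.
With the tax collected from consumers, demand (in seller-price terms) shifts: Qd = 349 − 2(P + 7).
New equilibrium: consumers pay $16, sellers receive $9, Q = 317. (Wedge: Pb − Ps = 7.)
Burden on consumers: $5; on sellers: $2. (They sum to $7.)
The less price-elastic side of the market bears the larger share of a per-unit tax.

Consumers bear $5 per bushel; sellers bear $2 per bushel.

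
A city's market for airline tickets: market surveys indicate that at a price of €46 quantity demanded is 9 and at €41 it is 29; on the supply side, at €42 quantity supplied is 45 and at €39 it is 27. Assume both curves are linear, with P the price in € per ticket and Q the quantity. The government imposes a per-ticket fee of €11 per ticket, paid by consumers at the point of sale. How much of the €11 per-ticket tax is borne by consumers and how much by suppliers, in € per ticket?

Demand slope: (29 − 9)/(41 − 46) = -4, so Qd = 193 − 4P.
Supply slope: (27 − 45)/(39 − 42) = 6, so Qs = 6P − 207.
Without the tax, 193 − 4P = 6P − 207 gives 10P = 400, so P* = €40 and Q* = 33.
With the tax collected from consumers, demand (in seller-price terms) shifts: Qd = 193 − 4(P + 11).
Solving gives Q = 6.6 with consumers paying €46.6 and suppliers receiving €35.6 (the €11 wedge).
Burden on consumers: €6.6; on suppliers: €4.4. (They sum to €11.)

Consumers bear €6.6 per ticket; suppliers bear €4.4 per ticket.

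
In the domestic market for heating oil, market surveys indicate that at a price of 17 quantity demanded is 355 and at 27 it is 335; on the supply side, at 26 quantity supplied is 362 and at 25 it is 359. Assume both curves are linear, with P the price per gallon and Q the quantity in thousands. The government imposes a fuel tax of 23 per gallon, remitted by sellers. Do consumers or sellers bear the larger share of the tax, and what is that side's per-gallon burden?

Demand slope: (335 − 355)/(27 − 17) = -2, so Qd = 389 − 2P.
Supply slope: (359 − 362)/(25 − 26) = 3, so Qs = 3P + 284.
Before the tax: set 389 − 2P = 3P + 284 → P* = 21, Q* = 347.
With the tax collected from sellers, supply shifts: Qs = 3(P − 23) + 284.
Solving gives Q = 319.4 with consumers paying 34.8 and sellers receiving 11.8 (the 23 wedge).
Per-gallon burden: consumers 13.8, sellers 9.2.
Consumers take the larger share because demand is less price-elastic here (demand slope 2 vs supply slope 3).
The less price-elastic side of the market bears the larger share of a per-unit tax.

Consumers bear the larger share: 13.8 per gallon.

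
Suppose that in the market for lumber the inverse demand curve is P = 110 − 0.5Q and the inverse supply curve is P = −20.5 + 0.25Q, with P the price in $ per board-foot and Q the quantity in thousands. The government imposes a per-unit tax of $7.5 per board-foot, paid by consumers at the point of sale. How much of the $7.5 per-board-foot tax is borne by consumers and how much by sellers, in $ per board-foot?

Inverting to Q(P) form: Qd = 220 − 2P; Qs = 4P + 82.
Before the tax: set 220 − 2P = 4P + 82 → P* = $23, Q* = 174.
With the tax collected from consumers, demand (in seller-price terms) shifts: Qd = 220 − 2(P + 7.5).
Solving gives Q = 164 with consumers paying $28 and sellers receiving $20.5 (the $7.5 wedge).
Burden on consumers: $5; on sellers: $2.5. (They sum to $7.5.)
The less price-elastic side of the market bears the larger share of a per-unit tax.

Consumers bear $5 per board-foot; sellers bear $2.5 per board-foot.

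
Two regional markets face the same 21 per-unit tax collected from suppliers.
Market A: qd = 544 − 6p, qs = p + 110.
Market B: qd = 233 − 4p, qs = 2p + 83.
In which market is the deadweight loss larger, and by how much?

Market A: pre-tax p* = 62, q* = 172; post-tax q = 154; deadweight loss = 189.
Market B: pre-tax p* = 25, q* = 133; post-tax q = 105; deadweight loss = 294.
Difference: 189 vs 294 → market B is larger by 105.

Market B, by 105.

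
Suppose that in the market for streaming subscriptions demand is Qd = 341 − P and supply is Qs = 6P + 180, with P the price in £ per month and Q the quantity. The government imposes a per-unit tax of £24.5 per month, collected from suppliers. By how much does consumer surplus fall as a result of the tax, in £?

Before the tax: set 341 − P = 6P + 180 → P* = £23, Q* = 318.
With the tax collected from suppliers, supply shifts: Qs = 6(P − 24.5) + 180.
Solving gives Q = 297 with buyers paying £44 and suppliers receiving £19.5 (the £24.5 wedge).
ΔCS is the trapezoid between Q = 297 and Q = 318 of height £21: ½ · (318 + 297) · 21 = £6457.5.

Consumer surplus falls by £6457.5.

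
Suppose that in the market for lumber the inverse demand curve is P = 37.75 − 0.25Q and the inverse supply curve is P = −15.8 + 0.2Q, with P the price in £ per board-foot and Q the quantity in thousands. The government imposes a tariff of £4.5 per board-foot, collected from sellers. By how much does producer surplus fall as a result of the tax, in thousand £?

Producer surplus falls by £228 thousand.

Rewrite in direct form: Qd = 151 − 4P and Qs = 5P + 79.
Without the tax, 151 − 4P = 5P + 79 gives 9P = 72, so P* = £8 and Q* = 119.
With the tax collected from sellers, supply shifts: Qs = 5(P − 4.5) + 79.
Solving gives Q = 109 with buyers paying £10.5 and sellers receiving £6 (the £4.5 wedge).
ΔPS is the trapezoid between Q = 109 and Q = 119 of height £2: ½ · (119 + 109) · 2 = £228.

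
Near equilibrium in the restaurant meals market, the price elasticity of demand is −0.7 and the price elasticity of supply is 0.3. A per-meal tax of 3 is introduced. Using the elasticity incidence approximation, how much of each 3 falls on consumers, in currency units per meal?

Consumers bear ≈ 0.9 per meal.

Incidence ratio: consumers' share ≈ εs / (εs + |εd|) = 0.3 / (0.3 + 0.7) = 0.3.
So consumers bear ≈ 0.3 × 3 = 0.9; producers bear 2.1.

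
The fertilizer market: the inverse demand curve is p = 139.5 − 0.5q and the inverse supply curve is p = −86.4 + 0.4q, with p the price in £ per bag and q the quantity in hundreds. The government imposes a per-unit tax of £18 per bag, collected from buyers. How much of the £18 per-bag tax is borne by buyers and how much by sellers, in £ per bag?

Buyers bear £10 per bag; sellers bear £8 per bag.

Rewrite in direct form: qd = 279 − 2p and qs = 2.5p + 216.
Without the tax, 279 − 2p = 2.5p + 216 gives 4.5p = 63, so p* = £14 and q* = 251.
With the tax collected from buyers, demand (in seller-price terms) shifts: qd = 279 − 2(p + 18).
New equilibrium: buyers pay £24, sellers receive £6, q = 231. (Wedge: pb − ps = 18.)
Burden on buyers: £10; on sellers: £8. (They sum to £18.)
The less price-elastic side of the market bears the larger share of a per-unit tax.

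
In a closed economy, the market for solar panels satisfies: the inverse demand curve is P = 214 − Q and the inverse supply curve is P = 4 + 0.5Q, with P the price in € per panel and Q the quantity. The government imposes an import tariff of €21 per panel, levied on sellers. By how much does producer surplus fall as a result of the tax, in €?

Rewrite in direct form: Qd = 214 − P and Qs = 2P − 8.
Without the tax, 214 − P = 2P − 8 gives 3P = 222, so P* = €74 and Q* = 140.
With the tax collected from sellers, supply shifts: Qs = 2(P − 21) − 8.
New equilibrium: consumers pay €88, sellers receive €67, Q = 126. (Wedge: Pb − Ps = 21.)
ΔPS is the trapezoid between Q = 126 and Q = 140 of height €7: ½ · (140 + 126) · 7 = €931.

Producer surplus falls by €931.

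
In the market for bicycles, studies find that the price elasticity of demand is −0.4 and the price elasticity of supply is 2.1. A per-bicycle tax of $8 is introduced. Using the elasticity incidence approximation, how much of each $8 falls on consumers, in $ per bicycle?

Consumers bear ≈ $6.72 per bicycle.

Incidence ratio: consumers' share ≈ εs / (εs + |εd|) = 2.1 / (2.1 + 0.4) = 0.84.
So consumers bear ≈ 0.84 × $8 = $6.72; producers bear $1.28.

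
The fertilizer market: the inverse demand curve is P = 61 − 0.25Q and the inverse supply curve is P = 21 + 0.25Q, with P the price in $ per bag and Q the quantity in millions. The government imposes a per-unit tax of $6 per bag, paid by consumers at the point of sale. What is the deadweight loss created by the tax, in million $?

Inverting to Q(P) form: Qd = 244 − 4P; Qs = 4P − 84.
Without the tax, 244 − 4P = 4P − 84 gives 8P = 328, so P* = $41 and Q* = 80.
With the tax collected from consumers, demand (in seller-price terms) shifts: Qd = 244 − 4(P + 6).
Solving gives Q = 68 with consumers paying $44 and suppliers receiving $38 (the $6 wedge).
Quantity falls by |ΔQ| = |80 − 68| = 12.
DWL = ½ · t · |ΔQ| = ½ · 6 · 12 = $36.

Deadweight loss = $36 million.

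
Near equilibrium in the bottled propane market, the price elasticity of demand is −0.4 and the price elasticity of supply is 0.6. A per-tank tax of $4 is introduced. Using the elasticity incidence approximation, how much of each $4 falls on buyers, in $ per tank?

Buyers bear ≈ $2.4 per tank.

Incidence ratio: buyers' share ≈ εs / (εs + |εd|) = 0.6 / (0.6 + 0.4) = 0.6.
So buyers bear ≈ 0.6 × $4 = $2.4; producers bear $1.6.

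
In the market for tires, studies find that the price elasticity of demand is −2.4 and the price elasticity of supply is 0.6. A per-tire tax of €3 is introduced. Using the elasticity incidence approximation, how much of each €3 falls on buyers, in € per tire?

Buyers bear ≈ €0.6 per tire.

Incidence ratio: buyers' share ≈ εs / (εs + |εd|) = 0.6 / (0.6 + 2.4) = 0.2.
So buyers bear ≈ 0.2 × €3 = €0.6; suppliers bear €2.4.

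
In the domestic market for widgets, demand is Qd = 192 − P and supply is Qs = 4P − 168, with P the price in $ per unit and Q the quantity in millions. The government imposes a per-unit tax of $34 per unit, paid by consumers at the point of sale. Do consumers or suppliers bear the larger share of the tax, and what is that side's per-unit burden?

Consumers bear the larger share: $27.2 per unit.

Without the tax, 192 − P = 4P − 168 gives 5P = 360, so P* = $72 and Q* = 120.
With the tax collected from consumers, demand (in seller-price terms) shifts: Qd = 192 − (P + 34).
New equilibrium: consumers pay $99.2, suppliers receive $65.2, Q = 92.8. (Wedge: Pb − Ps = 34.)
Per-unit burden: consumers $27.2, suppliers $6.8.
Consumers take the larger share because demand is less price-elastic here (demand slope 1 vs supply slope 4).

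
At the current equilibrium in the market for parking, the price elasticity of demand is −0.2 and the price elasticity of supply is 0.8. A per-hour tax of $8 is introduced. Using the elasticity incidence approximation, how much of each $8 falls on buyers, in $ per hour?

Incidence ratio: buyers' share ≈ εs / (εs + |εd|) = 0.8 / (0.8 + 0.2) = 0.8.
So buyers bear ≈ 0.8 × $8 = $6.4; suppliers bear $1.6.

Buyers bear ≈ $6.4 per hour.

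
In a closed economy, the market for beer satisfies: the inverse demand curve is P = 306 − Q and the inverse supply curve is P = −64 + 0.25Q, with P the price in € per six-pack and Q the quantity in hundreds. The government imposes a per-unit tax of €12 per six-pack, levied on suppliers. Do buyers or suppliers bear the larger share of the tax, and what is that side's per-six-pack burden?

Buyers bear the larger share: €9.6 per six-pack.

Inverting to Q(P) form: Qd = 306 − P; Qs = 4P + 256.
Without the tax, 306 − P = 4P + 256 gives 5P = 50, so P* = €10 and Q* = 296.
With the tax collected from suppliers, supply shifts: Qs = 4(P − 12) + 256.
Solving gives Q = 286.4 with buyers paying €19.6 and suppliers receiving €7.6 (the €12 wedge).
Per-six-pack burden: buyers €9.6, suppliers €2.4.
Buyers take the larger share because demand is less price-elastic here (demand slope 1 vs supply slope 4).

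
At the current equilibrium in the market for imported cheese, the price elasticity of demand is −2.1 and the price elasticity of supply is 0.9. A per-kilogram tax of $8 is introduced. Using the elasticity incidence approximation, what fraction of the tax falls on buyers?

Incidence ratio: buyers' share ≈ εs / (εs + |εd|) = 0.9 / (0.9 + 2.1) = 0.3.
Supply is the less elastic side, so buyers bear the smaller share.

Buyers' share ≈ 0.3.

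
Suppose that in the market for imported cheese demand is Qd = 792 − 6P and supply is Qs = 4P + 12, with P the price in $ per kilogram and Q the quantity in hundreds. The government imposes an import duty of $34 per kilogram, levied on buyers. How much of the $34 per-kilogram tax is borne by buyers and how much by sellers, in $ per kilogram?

Before the tax: set 792 − 6P = 4P + 12 → P* = $78, Q* = 324.
With the tax collected from buyers, demand (in seller-price terms) shifts: Qd = 792 − 6(P + 34).
Solving gives Q = 242.4 with buyers paying $91.6 and sellers receiving $57.6 (the $34 wedge).
Burden on buyers: $13.6; on sellers: $20.4. (They sum to $34.)
The less price-elastic side of the market bears the larger share of a per-unit tax.

Buyers bear $13.6 per kilogram; sellers bear $20.4 per kilogram.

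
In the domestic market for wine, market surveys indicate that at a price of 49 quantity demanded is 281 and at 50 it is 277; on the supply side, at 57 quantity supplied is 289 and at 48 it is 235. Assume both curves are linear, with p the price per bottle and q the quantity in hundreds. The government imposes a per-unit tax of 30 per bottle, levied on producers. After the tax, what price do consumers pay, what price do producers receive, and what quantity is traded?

Consumers pay 71; producers receive 41; quantity = 193.

Demand slope: (277 − 281)/(50 − 49) = -4, so qd = 477 − 4p.
Supply slope: (235 − 289)/(48 − 57) = 6, so qs = 6p − 53.
Before the tax: set 477 − 4p = 6p − 53 → p* = 53, q* = 265.
With the tax collected from producers, supply shifts: qs = 6(p − 30) − 53.
New equilibrium: consumers pay 71, producers receive 41, q = 193. (Wedge: pb − ps = 30.)
The less price-elastic side of the market bears the larger share of a per-unit tax.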